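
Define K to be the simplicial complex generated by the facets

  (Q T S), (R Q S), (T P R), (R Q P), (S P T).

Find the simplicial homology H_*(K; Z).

H_0 = Z,  H_1 = Z,  H_2 = 0.

We work with the vertex ordering P < Q < R < S < T. The simplices of K, each written with vertices in increasing order, are:

  0-simplices (5): P, Q, R, S, T
  1-simplices (10): PQ, PR, PS, PT, QR, QS, QT, RS, RT, ST
  2-simplices (5): PQR, PRT, PST, QRS, QST

Hence C_0 ≅ Z^5, C_1 ≅ Z^10, C_2 ≅ Z^5.

Boundary ∂_1: C_1 → C_0 maps an edge to its endpoints' difference, ∂[p,q] = q − p. For instance
  ∂QT = T − Q.
As a 5×10 matrix over Z this has rank 4, with invariant factors (1,1,1,1).

∂_2: C_2 → C_1 maps a triangle to the signed sum of its edges. For instance
  ∂PRT = RT − PT + PR,
  ∂QST = ST − QT + QS.
As a 10×5 matrix over Z this has rank 5, with invariant factors (1,1,1,1,1).

From H_k ≅ ker(∂_k) / im(∂_{k+1}) we obtain:

  H_0: rank C_0 − rank ∂_1 = 5 − 4 = 1, and the invariant factors of ∂_1 are all 1, so H_0 = Z.
  H_1: rank ker ∂_1 − rank ∂_2 = (10 − 4) − 5 = 1, and the invariant factors of ∂_2 are all 1, so H_1 = Z.
  H_2: rank ker ∂_2 − rank ∂_3 = (5 − 5) − 0 = 0, and there is no ∂_3, so H_2 = 0.

(K is a triangulation of the Möbius band.)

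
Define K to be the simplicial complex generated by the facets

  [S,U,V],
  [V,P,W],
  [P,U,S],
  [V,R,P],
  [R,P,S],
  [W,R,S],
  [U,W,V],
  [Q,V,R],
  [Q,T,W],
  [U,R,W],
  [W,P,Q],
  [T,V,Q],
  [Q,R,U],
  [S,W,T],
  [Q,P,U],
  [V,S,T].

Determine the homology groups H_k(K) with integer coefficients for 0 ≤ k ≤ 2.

H_0 ≅ Z,  H_1 ≅ Z^2,  H_2 ≅ Z.

Fix the vertex order P < Q < R < S < T < U < V < W and write every simplex with vertices in increasing order. Then dim K = 2 and the simplices of K are:

  0-simplices (8): P, Q, R, S, T, U, V, W
  1-simplices (24): PQ, PR, PS, PU, PV, PW, QR, QT, QU, QV, QW, RS, RU, RV, RW, ST, SU, SV, SW, TV, TW, UV, UW, VW
  2-simplices (16): PQU, PQW, PRS, PRV, PSU, PVW, QRU, QRV, QTV, QTW, RSW, RUW, STV, STW, SUV, UVW

Hence C_0 ≅ Z^8, C_1 ≅ Z^24, C_2 ≅ Z^16.

The boundary map ∂_1: C_1 → C_0 sends each edge [p,q] (with p < q) to q − p. For instance
  ∂RU = U − R.
This gives a 8×24 integer matrix of rank 7; reducing to Smith normal form yields diagonal entries (1,1,1,1,1,1,1).

Boundary ∂_2: C_2 → C_1 sends each 2-simplex [p,q,r] to [q,r] − [p,r] + [p,q]. For instance
  ∂PQU = QU − PU + PQ,
  ∂PRV = RV − PV + PR.
As a 24×16 matrix over Z this has rank 15, with invariant factors (1,1,1,1,1,1,1,1,1,1,1,1,1,1,1).

Computing H_k = (kernel of ∂_k) / (image of ∂_{k+1}):

  H_0: rank C_0 − rank ∂_1 = 8 − 7 = 1, and the invariant factors of ∂_1 are all 1, so H_0 = Z.
  H_1: rank ker ∂_1 − rank ∂_2 = (24 − 7) − 15 = 2, and the invariant factors of ∂_2 are all 1, so H_1 = Z^2.
  H_2: rank ker ∂_2 − rank ∂_3 = (16 − 15) − 0 = 1, and there is no ∂_3, so H_2 = Z.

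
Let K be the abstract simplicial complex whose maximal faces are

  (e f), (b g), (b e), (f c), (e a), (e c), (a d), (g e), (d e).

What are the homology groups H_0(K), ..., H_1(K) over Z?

H_0 ≅ Z,  H_1 ≅ Z^3.

Fix the vertex order a < b < c < d < e < f < g and write every simplex with vertices in increasing order. Then dim K = 1 and the simplices of K are:

  0-simplices (7): a, b, c, d, e, f, g
  1-simplices (9): ad, ae, be, bg, ce, cf, de, ef, eg

giving chain groups C_0 ≅ Z^7, C_1 ≅ Z^9.

∂_1: C_1 → C_0 sends each edge [p,q] (with p < q) to q − p. For instance
  ∂ae = e − a.
As a 7×9 matrix over Z this has rank 6, with invariant factors (1,1,1,1,1,1).

Computing H_k = (kernel of ∂_k) / (image of ∂_{k+1}):

  H_0: rank C_0 − rank ∂_1 = 7 − 6 = 1, and the invariant factors of ∂_1 are all 1, so H_0 = Z.
  H_1: rank ker ∂_1 − rank ∂_2 = (9 − 6) − 0 = 3, and there is no ∂_2, so H_1 = Z^3.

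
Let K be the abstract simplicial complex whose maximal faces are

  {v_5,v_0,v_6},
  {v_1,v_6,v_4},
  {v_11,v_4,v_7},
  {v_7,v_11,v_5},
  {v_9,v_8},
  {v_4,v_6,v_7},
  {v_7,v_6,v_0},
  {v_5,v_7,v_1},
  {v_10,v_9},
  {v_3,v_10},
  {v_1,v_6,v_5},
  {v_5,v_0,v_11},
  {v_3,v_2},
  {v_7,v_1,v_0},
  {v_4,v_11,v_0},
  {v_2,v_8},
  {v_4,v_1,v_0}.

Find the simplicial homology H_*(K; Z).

Fix the vertex order v_0 < v_1 < v_2 < v_3 < v_4 < v_5 < v_6 < v_7 < v_8 < v_9 < v_10 < v_11 and write every simplex with vertices in increasing order. Then dim K = 2 and the simplices of K are:

  0-simplices (12): [v_0], [v_1], [v_2], [v_3], [v_4], [v_5], [v_6], [v_7], [v_8], [v_9], [v_10], [v_11]
  1-simplices (23): (23 of them)
  2-simplices (12): (12 of them)

so the chain groups are C_0 ≅ Z^12, C_1 ≅ Z^23, C_2 ≅ Z^12.

Boundary ∂_1: C_1 → C_0 sends each edge [p,q] (with p < q) to q − p.
The 12×23 boundary matrix has rank 10 and Smith normal form diag(1,1,1,1,1,1,1,1,1,1).

The boundary map ∂_2: C_2 → C_1 sends each 2-simplex [p,q,r] to [q,r] − [p,r] + [p,q]. For instance
  ∂[v_5,v_7,v_11] = [v_7,v_11] − [v_5,v_11] + [v_5,v_7],
  ∂[v_0,v_5,v_6] = [v_5,v_6] − [v_0,v_6] + [v_0,v_5].
The resulting 23×12 matrix has rank 12, and its Smith normal form has invariant factors (1,1,1,1,1,1,1,1,1,1,1,2).

Computing H_k = (kernel of ∂_k) / (image of ∂_{k+1}):

  H_0: rank C_0 − rank ∂_1 = 12 − 10 = 2, and the invariant factors of ∂_1 are all 1, so H_0 ≅ Z^2.
  H_1: rank ker ∂_1 − rank ∂_2 = (23 − 10) − 12 = 1, and ∂_2 has invariant factor 2 > 1, so H_1 ≅ Z ⊕ Z/2.
  H_2: rank ker ∂_2 − rank ∂_3 = (12 − 12) − 0 = 0, and there is no ∂_3, so H_2 ≅ 0.

As a check, the Euler characteristic is 12 − 23 + 12 = 1, which agrees with 2 − 1 + 0 = 1.

H_0 = Z^2,  H_1 = Z ⊕ Z/2,  H_2 = 0.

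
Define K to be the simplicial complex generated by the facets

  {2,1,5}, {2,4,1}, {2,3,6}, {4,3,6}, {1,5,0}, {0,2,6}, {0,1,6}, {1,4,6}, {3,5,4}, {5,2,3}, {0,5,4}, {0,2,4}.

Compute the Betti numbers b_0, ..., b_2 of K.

b_0 = 1, b_1 = 0, b_2 = 0.

Order the vertices as 0 < 1 < 2 < 3 < 4 < 5 < 6. Listing each simplex with vertices in this order, K has dimension 2 with simplices:

  0-simplices (7): [0], [1], [2], [3], [4], [5], [6]
  1-simplices (18): [0,1], [0,2], [0,4], [0,5], [0,6], [1,2], [1,4], [1,5], [1,6], [2,3], [2,4], [2,5], [2,6], [3,4], [3,5], [3,6], [4,5], [4,6]
  2-simplices (12): [0,1,5], [0,1,6], [0,2,4], [0,2,6], [0,4,5], [1,2,4], [1,2,5], [1,4,6], [2,3,5], [2,3,6], [3,4,5], [3,4,6]

giving chain groups C_0 ≅ Z^7, C_1 ≅ Z^18, C_2 ≅ Z^12.

∂_1: C_1 → C_0 maps an edge to its endpoints' difference, ∂[p,q] = q − p.
The 7×18 boundary matrix has rank 6 and Smith normal form diag(1,1,1,1,1,1).

∂_2: C_2 → C_1 maps a triangle to the signed sum of its edges. For instance
  ∂[0,2,4] = [2,4] − [0,4] + [0,2],
  ∂[0,1,5] = [1,5] − [0,5] + [0,1].
The resulting 18×12 matrix has rank 12, and its Smith normal form has invariant factors (1,1,1,1,1,1,1,1,1,1,1,2).

Now H_k = ker ∂_k / im ∂_{k+1}, so:

  H_0: rank C_0 − rank ∂_1 = 7 − 6 = 1, and the invariant factors of ∂_1 are all 1, so H_0 = Z.
  H_1: rank ker ∂_1 − rank ∂_2 = (18 − 6) − 12 = 0, and ∂_2 has invariant factor 2 > 1, so H_1 = Z/2.
  H_2: rank ker ∂_2 − rank ∂_3 = (12 − 12) − 0 = 0, and there is no ∂_3, so H_2 = 0.

As a check, the Euler characteristic is 7 − 18 + 12 = 1, which agrees with 1 − 0 + 0 = 1.

Hence the Betti numbers are b_0 = 1, b_1 = 0, b_2 = 0.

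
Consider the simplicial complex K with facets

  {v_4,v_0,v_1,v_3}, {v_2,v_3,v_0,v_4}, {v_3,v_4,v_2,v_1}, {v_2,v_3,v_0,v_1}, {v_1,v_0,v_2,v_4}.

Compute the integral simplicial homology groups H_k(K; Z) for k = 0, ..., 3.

We work with the vertex ordering v_0 < v_1 < v_2 < v_3 < v_4. The simplices of K, each written with vertices in increasing order, are:

  0-simplices (5): [v_0], [v_1], [v_2], [v_3], [v_4]
  1-simplices (10): [v_0,v_1], [v_0,v_2], [v_0,v_3], [v_0,v_4], [v_1,v_2], [v_1,v_3], [v_1,v_4], [v_2,v_3], [v_2,v_4], [v_3,v_4]
  2-simplices (10): [v_0,v_1,v_2], [v_0,v_1,v_3], [v_0,v_1,v_4], [v_0,v_2,v_3], [v_0,v_2,v_4], [v_0,v_3,v_4], [v_1,v_2,v_3], [v_1,v_2,v_4], [v_1,v_3,v_4], [v_2,v_3,v_4]
  3-simplices (5): [v_0,v_1,v_2,v_3], [v_0,v_1,v_2,v_4], [v_0,v_1,v_3,v_4], [v_0,v_2,v_3,v_4], [v_1,v_2,v_3,v_4]

giving chain groups C_0 ≅ Z^5, C_1 ≅ Z^10, C_2 ≅ Z^10, C_3 ≅ Z^5.

The boundary map ∂_1: C_1 → C_0 maps an edge to its endpoints' difference, ∂[p,q] = q − p.
The resulting 5×10 matrix has rank 4, and its Smith normal form has invariant factors (1,1,1,1).

Boundary ∂_2: C_2 → C_1 sends each 2-simplex [p,q,r] to [q,r] − [p,r] + [p,q]. For instance
  ∂[v_0,v_1,v_3] = [v_1,v_3] − [v_0,v_3] + [v_0,v_1],
  ∂[v_1,v_3,v_4] = [v_3,v_4] − [v_1,v_4] + [v_1,v_3].
The resulting 10×10 matrix has rank 6, and its Smith normal form has invariant factors (1,1,1,1,1,1).

The boundary map ∂_3: C_3 → C_2 sends each 3-simplex σ to the alternating sum Σ_i (−1)^i (σ with its i-th vertex removed). For instance
  ∂[v_1,v_2,v_3,v_4] = [v_2,v_3,v_4] − [v_1,v_3,v_4] + [v_1,v_2,v_4] − [v_1,v_2,v_3],
  ∂[v_0,v_1,v_2,v_4] = [v_1,v_2,v_4] − [v_0,v_2,v_4] + [v_0,v_1,v_4] − [v_0,v_1,v_2].
The 10×5 boundary matrix has rank 4 and Smith normal form diag(1,1,1,1).

Now H_k = ker ∂_k / im ∂_{k+1}, so:

  H_0: rank C_0 − rank ∂_1 = 5 − 4 = 1, and the invariant factors of ∂_1 are all 1, so H_0 = Z.
  H_1: rank ker ∂_1 − rank ∂_2 = (10 − 4) − 6 = 0, and the invariant factors of ∂_2 are all 1, so H_1 = 0.
  H_2: rank ker ∂_2 − rank ∂_3 = (10 − 6) − 4 = 0, and the invariant factors of ∂_3 are all 1, so H_2 = 0.
  H_3: rank ker ∂_3 − rank ∂_4 = (5 − 4) − 0 = 1, and there is no ∂_4, so H_3 = Z.

As a check, the Euler characteristic is 5 − 10 + 10 − 5 = 0, which agrees with 1 − 0 + 0 − 1 = 0.
(K is a triangulation of the 3-sphere S^3.)

H_0 ≅ Z,  H_1 = 0,  H_2 = 0,  H_3 ≅ Z.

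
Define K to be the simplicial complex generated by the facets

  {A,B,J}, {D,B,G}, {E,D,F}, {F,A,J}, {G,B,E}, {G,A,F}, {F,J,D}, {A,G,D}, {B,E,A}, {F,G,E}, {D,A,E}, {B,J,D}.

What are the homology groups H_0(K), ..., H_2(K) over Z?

H_0 ≅ Z,  H_1 ≅ Z/2Z,  H_2 = 0.

K has 7 vertices, 18 edges, 12 triangles.
rank ∂_0 = 0, rank ∂_1 = 6 ⇒ b_0 = 7 − 0 − 6 = 1; all invariant factors of ∂_1 are 1 so no torsion. So H_0 = Z.
rank ∂_1 = 6, rank ∂_2 = 12 ⇒ b_1 = 18 − 6 − 12 = 0; ∂_2 has invariant factor(s) [2] giving torsion. So H_1 = Z/2Z.
rank ∂_2 = 12, rank ∂_3 = 0 ⇒ b_2 = 12 − 12 − 0 = 0. So H_2 = 0.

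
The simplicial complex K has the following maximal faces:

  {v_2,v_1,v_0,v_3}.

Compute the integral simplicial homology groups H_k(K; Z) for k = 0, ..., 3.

H_0 = Z,  H_1 = 0,  H_2 = 0,  H_3 = 0.

Fix the vertex order v_0 < v_1 < v_2 < v_3 and write every simplex with vertices in increasing order. Then dim K = 3 and the simplices of K are:

  0-simplices (4): [v_0], [v_1], [v_2], [v_3]
  1-simplices (6): [v_0,v_1], [v_0,v_2], [v_0,v_3], [v_1,v_2], [v_1,v_3], [v_2,v_3]
  2-simplices (4): [v_0,v_1,v_2], [v_0,v_1,v_3], [v_0,v_2,v_3], [v_1,v_2,v_3]
  3-simplices (1): [v_0,v_1,v_2,v_3]

so the chain groups are C_0 ≅ Z^4, C_1 ≅ Z^6, C_2 ≅ Z^4, C_3 ≅ Z^1.

Boundary ∂_1: C_1 → C_0 maps an edge to its endpoints' difference, ∂[p,q] = q − p. For instance
  ∂[v_1,v_3] = [v_3] − [v_1].
The 4×6 boundary matrix has rank 3 and Smith normal form diag(1,1,1).

Boundary ∂_2: C_2 → C_1 maps a triangle to the signed sum of its edges. For instance
  ∂[v_0,v_1,v_2] = [v_1,v_2] − [v_0,v_2] + [v_0,v_1],
  ∂[v_1,v_2,v_3] = [v_2,v_3] − [v_1,v_3] + [v_1,v_2].
The resulting 6×4 matrix has rank 3, and its Smith normal form has invariant factors (1,1,1).

∂_3: C_3 → C_2 sends each 3-simplex σ to the alternating sum Σ_i (−1)^i (σ with its i-th vertex removed). For instance
  ∂[v_0,v_1,v_2,v_3] = [v_1,v_2,v_3] − [v_0,v_2,v_3] + [v_0,v_1,v_3] − [v_0,v_1,v_2].
The 4×1 boundary matrix has rank 1 and Smith normal form diag(1).

From H_k ≅ ker(∂_k) / im(∂_{k+1}) we obtain:

  H_0: rank C_0 − rank ∂_1 = 4 − 3 = 1, and the invariant factors of ∂_1 are all 1, so H_0 = Z.
  H_1: rank ker ∂_1 − rank ∂_2 = (6 − 3) − 3 = 0, and the invariant factors of ∂_2 are all 1, so H_1 = 0.
  H_2: rank ker ∂_2 − rank ∂_3 = (4 − 3) − 1 = 0, and the invariant factors of ∂_3 are all 1, so H_2 = 0.
  H_3: rank ker ∂_3 − rank ∂_4 = (1 − 1) − 0 = 0, and there is no ∂_4, so H_3 = 0.

(K is a triangulation of the 3-simplex.)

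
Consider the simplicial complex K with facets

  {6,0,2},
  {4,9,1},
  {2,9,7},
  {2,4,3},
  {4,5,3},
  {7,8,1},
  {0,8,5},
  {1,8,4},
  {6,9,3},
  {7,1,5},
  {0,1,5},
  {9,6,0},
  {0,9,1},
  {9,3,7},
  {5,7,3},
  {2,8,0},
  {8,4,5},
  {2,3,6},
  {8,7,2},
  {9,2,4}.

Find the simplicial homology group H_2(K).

H_2 = 0.

Order the vertices as 0 < 1 < 2 < 3 < 4 < 5 < 6 < 7 < 8 < 9. Listing each simplex with vertices in this order, K has dimension 2 with simplices:

  0-simplices (10): [0], [1], [2], [3], [4], [5], [6], [7], [8], [9]
  1-simplices (30): (30 of them)
  2-simplices (20): (20 of them)

Hence C_0 ≅ Z^10, C_1 ≅ Z^30, C_2 ≅ Z^20.

∂_1: C_1 → C_0 is given by ∂[p,q] = [q] − [p].
This gives a 10×30 integer matrix of rank 9; reducing to Smith normal form yields diagonal entries (1,1,1,1,1,1,1,1,1).

The boundary map ∂_2: C_2 → C_1 maps a triangle to the signed sum of its edges. For instance
  ∂[0,6,9] = [6,9] − [0,9] + [0,6],
  ∂[1,5,7] = [5,7] − [1,7] + [1,5].
The resulting 30×20 matrix has rank 20, and its Smith normal form has invariant factors (1,1,1,1,1,1,1,1,1,1,1,1,1,1,1,1,1,1,1,2).

Now H_k = ker ∂_k / im ∂_{k+1}, so:

  H_2: rank ker ∂_2 − rank ∂_3 = (20 − 20) − 0 = 0, and there is no ∂_3, so H_2 = 0.

(K is a triangulation of the Klein bottle.)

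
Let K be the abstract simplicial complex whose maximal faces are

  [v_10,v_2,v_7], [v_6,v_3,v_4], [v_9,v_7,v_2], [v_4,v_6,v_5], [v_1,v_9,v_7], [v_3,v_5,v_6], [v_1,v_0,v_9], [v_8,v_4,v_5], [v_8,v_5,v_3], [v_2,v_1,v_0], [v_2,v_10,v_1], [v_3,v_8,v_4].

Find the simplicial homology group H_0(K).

Fix the vertex order v_0 < v_1 < v_2 < v_3 < v_4 < v_5 < v_6 < v_7 < v_8 < v_9 < v_10 and write every simplex with vertices in increasing order. Then dim K = 2 and the simplices of K are:

  0-simplices (11): [v_0], [v_1], [v_2], [v_3], [v_4], [v_5], [v_6], [v_7], [v_8], [v_9], [v_10]
  1-simplices (21): (21 of them)
  2-simplices (12): (12 of them)

so the chain groups are C_0 ≅ Z^11, C_1 ≅ Z^21, C_2 ≅ Z^12.

Boundary ∂_1: C_1 → C_0 sends each edge [p,q] (with p < q) to q − p. For instance
  ∂[v_4,v_8] = [v_8] − [v_4].
The 11×21 boundary matrix has rank 9 and Smith normal form diag(1,1,1,1,1,1,1,1,1).

The boundary map ∂_2: C_2 → C_1 maps a triangle to the signed sum of its edges. For instance
  ∂[v_2,v_7,v_9] = [v_7,v_9] − [v_2,v_9] + [v_2,v_7],
  ∂[v_3,v_4,v_6] = [v_4,v_6] − [v_3,v_6] + [v_3,v_4].
The 21×12 boundary matrix has rank 11 and Smith normal form diag(1,1,1,1,1,1,1,1,1,1,1).

From H_k ≅ ker(∂_k) / im(∂_{k+1}) we obtain:

  H_0: rank C_0 − rank ∂_1 = 11 − 9 = 2, and the invariant factors of ∂_1 are all 1, so H_0 = Z^2.

H_0 = Z^2.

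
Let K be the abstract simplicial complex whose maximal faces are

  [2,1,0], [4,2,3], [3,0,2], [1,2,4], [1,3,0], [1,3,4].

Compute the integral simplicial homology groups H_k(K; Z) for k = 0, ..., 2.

Order the vertices as 0 < 1 < 2 < 3 < 4. Listing each simplex with vertices in this order, K has dimension 2 with simplices:

  0-simplices (5): [0], [1], [2], [3], [4]
  1-simplices (9): [0,1], [0,2], [0,3], [1,2], [1,3], [1,4], [2,3], [2,4], [3,4]
  2-simplices (6): [0,1,2], [0,1,3], [0,2,3], [1,2,4], [1,3,4], [2,3,4]

Hence C_0 ≅ Z^5, C_1 ≅ Z^9, C_2 ≅ Z^6.

∂_1: C_1 → C_0 maps an edge to its endpoints' difference, ∂[p,q] = q − p. For instance
  ∂[0,2] = [2] − [0].
This gives a 5×9 integer matrix of rank 4; reducing to Smith normal form yields diagonal entries (1,1,1,1).

Boundary ∂_2: C_2 → C_1 sends each 2-simplex [p,q,r] to [q,r] − [p,r] + [p,q]. For instance
  ∂[0,2,3] = [2,3] − [0,3] + [0,2],
  ∂[1,3,4] = [3,4] − [1,4] + [1,3].
As a 9×6 matrix over Z this has rank 5, with invariant factors (1,1,1,1,1).

Now H_k = ker ∂_k / im ∂_{k+1}, so:

  H_0: rank C_0 − rank ∂_1 = 5 − 4 = 1, and the invariant factors of ∂_1 are all 1, so H_0 ≅ Z.
  H_1: rank ker ∂_1 − rank ∂_2 = (9 − 4) − 5 = 0, and the invariant factors of ∂_2 are all 1, so H_1 ≅ 0.
  H_2: rank ker ∂_2 − rank ∂_3 = (6 − 5) − 0 = 1, and there is no ∂_3, so H_2 ≅ Z.

H_0 ≅ Z,  H_1 = 0,  H_2 ≅ Z.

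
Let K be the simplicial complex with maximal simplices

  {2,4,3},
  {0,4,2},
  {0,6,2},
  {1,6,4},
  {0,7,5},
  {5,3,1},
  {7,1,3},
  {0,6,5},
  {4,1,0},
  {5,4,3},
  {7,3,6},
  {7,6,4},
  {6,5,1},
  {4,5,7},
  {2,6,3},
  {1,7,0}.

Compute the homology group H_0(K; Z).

H_0 ≅ Z.

Take the total order 0 < 1 < 2 < 3 < 4 < 5 < 6 < 7 on the vertex set. Then K (dimension 2) consists of the simplices:

  0-simplices (8): [0], [1], [2], [3], [4], [5], [6], [7]
  1-simplices (24): (24 of them)
  2-simplices (16): [0,1,4], [0,1,7], [0,2,4], [0,2,6], [0,5,6], [0,5,7], [1,3,5], [1,3,7], [1,4,6], [1,5,6], [2,3,4], [2,3,6], [3,4,5], [3,6,7], [4,5,7], [4,6,7]

so the chain groups are C_0 ≅ Z^8, C_1 ≅ Z^24, C_2 ≅ Z^16.

The boundary map ∂_1: C_1 → C_0 sends each edge [p,q] (with p < q) to q − p.
This gives a 8×24 integer matrix of rank 7; reducing to Smith normal form yields diagonal entries (1,1,1,1,1,1,1).

∂_2: C_2 → C_1 sends each 2-simplex [p,q,r] to [q,r] − [p,r] + [p,q]. For instance
  ∂[1,4,6] = [4,6] − [1,6] + [1,4],
  ∂[2,3,4] = [3,4] − [2,4] + [2,3].
This gives a 24×16 integer matrix of rank 15; reducing to Smith normal form yields diagonal entries (1,1,1,1,1,1,1,1,1,1,1,1,1,1,1).

Now H_k = ker ∂_k / im ∂_{k+1}, so:

  H_0: rank C_0 − rank ∂_1 = 8 − 7 = 1, and the invariant factors of ∂_1 are all 1, so H_0 ≅ Z.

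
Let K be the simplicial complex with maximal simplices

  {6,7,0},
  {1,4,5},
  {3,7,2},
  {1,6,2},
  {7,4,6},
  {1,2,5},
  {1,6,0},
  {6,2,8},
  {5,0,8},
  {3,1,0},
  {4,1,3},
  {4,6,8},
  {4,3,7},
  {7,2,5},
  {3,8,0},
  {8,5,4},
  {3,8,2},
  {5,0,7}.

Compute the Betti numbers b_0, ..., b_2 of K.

Fix the vertex order 0 < 1 < 2 < 3 < 4 < 5 < 6 < 7 < 8 and write every simplex with vertices in increasing order. Then dim K = 2 and the simplices of K are:

  0-simplices (9): [0], [1], [2], [3], [4], [5], [6], [7], [8]
  1-simplices (27): (27 of them)
  2-simplices (18): [0,1,3], [0,1,6], [0,3,8], [0,5,7], [0,5,8], [0,6,7], [1,2,5], [1,2,6], [1,3,4], [1,4,5], [2,3,7], [2,3,8], [2,5,7], [2,6,8], [3,4,7], [4,5,8], [4,6,7], [4,6,8]

Hence C_0 ≅ Z^9, C_1 ≅ Z^27, C_2 ≅ Z^18.

The boundary map ∂_1: C_1 → C_0 sends each edge [p,q] (with p < q) to q − p. For instance
  ∂[6,8] = [8] − [6].
The resulting 9×27 matrix has rank 8, and its Smith normal form has invariant factors (1,1,1,1,1,1,1,1).

The boundary map ∂_2: C_2 → C_1 maps a triangle to the signed sum of its edges. For instance
  ∂[1,3,4] = [3,4] − [1,4] + [1,3],
  ∂[4,6,7] = [6,7] − [4,7] + [4,6].
The 27×18 boundary matrix has rank 17 and Smith normal form diag(1,1,1,1,1,1,1,1,1,1,1,1,1,1,1,1,1).

From H_k ≅ ker(∂_k) / im(∂_{k+1}) we obtain:

  H_0: rank C_0 − rank ∂_1 = 9 − 8 = 1, and the invariant factors of ∂_1 are all 1, so H_0 ≅ Z.
  H_1: rank ker ∂_1 − rank ∂_2 = (27 − 8) − 17 = 2, and the invariant factors of ∂_2 are all 1, so H_1 ≅ Z^2.
  H_2: rank ker ∂_2 − rank ∂_3 = (18 − 17) − 0 = 1, and there is no ∂_3, so H_2 ≅ Z.

As a check, the Euler characteristic is 9 − 27 + 18 = 0, which agrees with 1 − 2 + 1 = 0.

Hence the Betti numbers are b_0 = 1, b_1 = 2, b_2 = 1.

b_0 = 1, b_1 = 2, b_2 = 1.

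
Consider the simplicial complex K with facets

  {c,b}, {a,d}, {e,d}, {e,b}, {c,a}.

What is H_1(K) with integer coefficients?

We work with the vertex ordering a < b < c < d < e. The simplices of K, each written with vertices in increasing order, are:

  0-simplices (5): a, b, c, d, e
  1-simplices (5): ac, ad, bc, be, de

Hence C_0 ≅ Z^5, C_1 ≅ Z^5.

∂_1: C_1 → C_0 maps an edge to its endpoints' difference, ∂[p,q] = q − p. For instance
  ∂de = e − d.
As a 5×5 matrix over Z this has rank 4, with invariant factors (1,1,1,1).

From H_k ≅ ker(∂_k) / im(∂_{k+1}) we obtain:

  H_1: rank ker ∂_1 − rank ∂_2 = (5 − 4) − 0 = 1, and there is no ∂_2, so H_1 ≅ Z.

H_1 = Z.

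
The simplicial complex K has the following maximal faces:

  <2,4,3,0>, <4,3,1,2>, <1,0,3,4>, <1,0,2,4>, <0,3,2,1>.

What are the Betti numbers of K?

Take the total order 0 < 1 < 2 < 3 < 4 on the vertex set. Then K (dimension 3) consists of the simplices:

  0-simplices (5): [0], [1], [2], [3], [4]
  1-simplices (10): [0,1], [0,2], [0,3], [0,4], [1,2], [1,3], [1,4], [2,3], [2,4], [3,4]
  2-simplices (10): [0,1,2], [0,1,3], [0,1,4], [0,2,3], [0,2,4], [0,3,4], [1,2,3], [1,2,4], [1,3,4], [2,3,4]
  3-simplices (5): [0,1,2,3], [0,1,2,4], [0,1,3,4], [0,2,3,4], [1,2,3,4]

Hence C_0 ≅ Z^5, C_1 ≅ Z^10, C_2 ≅ Z^10, C_3 ≅ Z^5.

The boundary map ∂_1: C_1 → C_0 sends each edge [p,q] (with p < q) to q − p. For instance
  ∂[3,4] = [4] − [3].
This gives a 5×10 integer matrix of rank 4; reducing to Smith normal form yields diagonal entries (1,1,1,1).

The boundary map ∂_2: C_2 → C_1 sends each 2-simplex [p,q,r] to [q,r] − [p,r] + [p,q]. For instance
  ∂[0,2,3] = [2,3] − [0,3] + [0,2],
  ∂[0,2,4] = [2,4] − [0,4] + [0,2].
As a 10×10 matrix over Z this has rank 6, with invariant factors (1,1,1,1,1,1).

The boundary map ∂_3: C_3 → C_2 sends each 3-simplex σ to the alternating sum Σ_i (−1)^i (σ with its i-th vertex removed). For instance
  ∂[1,2,3,4] = [2,3,4] − [1,3,4] + [1,2,4] − [1,2,3],
  ∂[0,1,2,3] = [1,2,3] − [0,2,3] + [0,1,3] − [0,1,2].
The resulting 10×5 matrix has rank 4, and its Smith normal form has invariant factors (1,1,1,1).

Reading off H_k = ker ∂_k / im ∂_{k+1}:

  H_0: rank C_0 − rank ∂_1 = 5 − 4 = 1, and the invariant factors of ∂_1 are all 1, so H_0 ≅ Z.
  H_1: rank ker ∂_1 − rank ∂_2 = (10 − 4) − 6 = 0, and the invariant factors of ∂_2 are all 1, so H_1 ≅ 0.
  H_2: rank ker ∂_2 − rank ∂_3 = (10 − 6) − 4 = 0, and the invariant factors of ∂_3 are all 1, so H_2 ≅ 0.
  H_3: rank ker ∂_3 − rank ∂_4 = (5 − 4) − 0 = 1, and there is no ∂_4, so H_3 ≅ Z.

As a check, the Euler characteristic is 5 − 10 + 10 − 5 = 0, which agrees with 1 − 0 + 0 − 1 = 0.

Hence the Betti numbers are b_0 = 1, b_1 = 0, b_2 = 0, b_3 = 1.

b_0 = 1, b_1 = 0, b_2 = 0, b_3 = 1.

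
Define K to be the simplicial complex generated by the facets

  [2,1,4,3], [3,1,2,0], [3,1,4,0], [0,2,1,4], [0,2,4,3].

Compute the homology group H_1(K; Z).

H_1 ≅ 0.

Take the total order 0 < 1 < 2 < 3 < 4 on the vertex set. Then K (dimension 3) consists of the simplices:

  0-simplices (5): [0], [1], [2], [3], [4]
  1-simplices (10): [0,1], [0,2], [0,3], [0,4], [1,2], [1,3], [1,4], [2,3], [2,4], [3,4]
  2-simplices (10): [0,1,2], [0,1,3], [0,1,4], [0,2,3], [0,2,4], [0,3,4], [1,2,3], [1,2,4], [1,3,4], [2,3,4]
  3-simplices (5): [0,1,2,3], [0,1,2,4], [0,1,3,4], [0,2,3,4], [1,2,3,4]

Hence C_0 ≅ Z^5, C_1 ≅ Z^10, C_2 ≅ Z^10, C_3 ≅ Z^5.

Boundary ∂_1: C_1 → C_0 is given by ∂[p,q] = [q] − [p].
As a 5×10 matrix over Z this has rank 4, with invariant factors (1,1,1,1).

The boundary map ∂_2: C_2 → C_1 maps a triangle to the signed sum of its edges. For instance
  ∂[1,3,4] = [3,4] − [1,4] + [1,3],
  ∂[0,2,4] = [2,4] − [0,4] + [0,2].
This gives a 10×10 integer matrix of rank 6; reducing to Smith normal form yields diagonal entries (1,1,1,1,1,1).

Boundary ∂_3: C_3 → C_2 sends each 3-simplex σ to the alternating sum Σ_i (−1)^i (σ with its i-th vertex removed). For instance
  ∂[0,1,2,3] = [1,2,3] − [0,2,3] + [0,1,3] − [0,1,2],
  ∂[1,2,3,4] = [2,3,4] − [1,3,4] + [1,2,4] − [1,2,3].
The 10×5 boundary matrix has rank 4 and Smith normal form diag(1,1,1,1).

Reading off H_k = ker ∂_k / im ∂_{k+1}:

  H_1: rank ker ∂_1 − rank ∂_2 = (10 − 4) − 6 = 0, and the invariant factors of ∂_2 are all 1, so H_1 ≅ 0.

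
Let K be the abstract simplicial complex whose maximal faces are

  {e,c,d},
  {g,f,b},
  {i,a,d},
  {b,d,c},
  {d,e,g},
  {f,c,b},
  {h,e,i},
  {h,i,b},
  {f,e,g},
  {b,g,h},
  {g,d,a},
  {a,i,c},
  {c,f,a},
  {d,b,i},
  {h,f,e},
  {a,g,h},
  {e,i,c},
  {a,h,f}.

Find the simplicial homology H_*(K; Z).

We work with the vertex ordering a < b < c < d < e < f < g < h < i. The simplices of K, each written with vertices in increasing order, are:

  0-simplices (9): a, b, c, d, e, f, g, h, i
  1-simplices (27): ac, ad, af, ag, ah, ai, bc, bd, bf, bg, bh, bi, cd, ce, cf, ci, de, dg, di, ef, eg, eh, ei, fg, fh, gh, hi
  2-simplices (18): acf, aci, adg, adi, afh, agh, bcd, bcf, bdi, bfg, bgh, bhi, cde, cei, deg, efg, efh, ehi

so the chain groups are C_0 ≅ Z^9, C_1 ≅ Z^27, C_2 ≅ Z^18.

∂_1: C_1 → C_0 maps an edge to its endpoints' difference, ∂[p,q] = q − p.
This gives a 9×27 integer matrix of rank 8; reducing to Smith normal form yields diagonal entries (1,1,1,1,1,1,1,1).

The boundary map ∂_2: C_2 → C_1 acts by ∂[p,q,r] = [q,r] − [p,r] + [p,q]. For instance
  ∂agh = gh − ah + ag,
  ∂efg = fg − eg + ef.
As a 27×18 matrix over Z this has rank 18, with invariant factors (1,1,1,1,1,1,1,1,1,1,1,1,1,1,1,1,1,2).

Reading off H_k = ker ∂_k / im ∂_{k+1}:

  H_0: rank C_0 − rank ∂_1 = 9 − 8 = 1, and the invariant factors of ∂_1 are all 1, so H_0 ≅ Z.
  H_1: rank ker ∂_1 − rank ∂_2 = (27 − 8) − 18 = 1, and ∂_2 has invariant factor 2 > 1, so H_1 ≅ Z ⊕ Z_2.
  H_2: rank ker ∂_2 − rank ∂_3 = (18 − 18) − 0 = 0, and there is no ∂_3, so H_2 ≅ 0.

(K is a triangulation of the Klein bottle.)

H_0 ≅ Z,  H_1 ≅ Z ⊕ Z_2,  H_2 = 0.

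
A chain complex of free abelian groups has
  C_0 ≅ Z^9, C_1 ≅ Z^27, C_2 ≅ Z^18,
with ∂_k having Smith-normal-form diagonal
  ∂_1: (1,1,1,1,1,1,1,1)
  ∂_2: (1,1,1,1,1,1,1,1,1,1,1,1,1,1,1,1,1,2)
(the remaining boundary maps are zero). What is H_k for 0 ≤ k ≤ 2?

H_0: b_0 = 9 − 0 − 8 = 1; torsion from ∂_1 factors > 1: none. So H_0 = Z.
H_1: b_1 = 27 − 8 − 18 = 1; torsion from ∂_2 factors > 1: [2]. So H_1 = Z ⊕ Z/2Z.
H_2: b_2 = 18 − 18 − 0 = 0; torsion from ∂_3 factors > 1: none. So H_2 = 0.

H_0 = Z,  H_1 = Z ⊕ Z/2Z,  H_2 = 0.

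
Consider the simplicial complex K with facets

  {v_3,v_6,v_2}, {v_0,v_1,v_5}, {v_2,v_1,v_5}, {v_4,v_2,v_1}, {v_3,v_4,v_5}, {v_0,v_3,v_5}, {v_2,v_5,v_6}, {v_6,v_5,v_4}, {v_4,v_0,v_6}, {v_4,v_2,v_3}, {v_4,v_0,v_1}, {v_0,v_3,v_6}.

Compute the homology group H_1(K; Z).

H_1 ≅ Z/2.

Order the vertices as v_0 < v_1 < v_2 < v_3 < v_4 < v_5 < v_6. Listing each simplex with vertices in this order, K has dimension 2 with simplices:

  0-simplices (7): [v_0], [v_1], [v_2], [v_3], [v_4], [v_5], [v_6]
  1-simplices (18): (18 of them)
  2-simplices (12): (12 of them)

giving chain groups C_0 ≅ Z^7, C_1 ≅ Z^18, C_2 ≅ Z^12.

∂_1: C_1 → C_0 sends each edge [p,q] (with p < q) to q − p.
The 7×18 boundary matrix has rank 6 and Smith normal form diag(1,1,1,1,1,1).

∂_2: C_2 → C_1 sends each 2-simplex [p,q,r] to [q,r] − [p,r] + [p,q]. For instance
  ∂[v_2,v_3,v_6] = [v_3,v_6] − [v_2,v_6] + [v_2,v_3],
  ∂[v_0,v_3,v_6] = [v_3,v_6] − [v_0,v_6] + [v_0,v_3].
The resulting 18×12 matrix has rank 12, and its Smith normal form has invariant factors (1,1,1,1,1,1,1,1,1,1,1,2).

From H_k ≅ ker(∂_k) / im(∂_{k+1}) we obtain:

  H_1: rank ker ∂_1 − rank ∂_2 = (18 − 6) − 12 = 0, and ∂_2 has invariant factor 2 > 1, so H_1 = Z/2.

(K is a triangulation of the real projective plane RP^2.)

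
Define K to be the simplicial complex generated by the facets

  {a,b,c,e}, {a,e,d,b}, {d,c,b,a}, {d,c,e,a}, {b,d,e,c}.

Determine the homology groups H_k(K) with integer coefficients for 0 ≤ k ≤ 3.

We work with the vertex ordering a < b < c < d < e. The simplices of K, each written with vertices in increasing order, are:

  0-simplices (5): a, b, c, d, e
  1-simplices (10): ab, ac, ad, ae, bc, bd, be, cd, ce, de
  2-simplices (10): abc, abd, abe, acd, ace, ade, bcd, bce, bde, cde
  3-simplices (5): abcd, abce, abde, acde, bcde

Hence C_0 ≅ Z^5, C_1 ≅ Z^10, C_2 ≅ Z^10, C_3 ≅ Z^5.

∂_1: C_1 → C_0 sends each edge [p,q] (with p < q) to q − p. For instance
  ∂ae = e − a.
The 5×10 boundary matrix has rank 4 and Smith normal form diag(1,1,1,1).

The boundary map ∂_2: C_2 → C_1 maps a triangle to the signed sum of its edges. For instance
  ∂bcd = cd − bd + bc,
  ∂cde = de − ce + cd.
This gives a 10×10 integer matrix of rank 6; reducing to Smith normal form yields diagonal entries (1,1,1,1,1,1).

Boundary ∂_3: C_3 → C_2 sends each 3-simplex σ to the alternating sum Σ_i (−1)^i (σ with its i-th vertex removed). For instance
  ∂acde = cde − ade + ace − acd,
  ∂abcd = bcd − acd + abd − abc.
This gives a 10×5 integer matrix of rank 4; reducing to Smith normal form yields diagonal entries (1,1,1,1).

Computing H_k = (kernel of ∂_k) / (image of ∂_{k+1}):

  H_0: rank C_0 − rank ∂_1 = 5 − 4 = 1, and the invariant factors of ∂_1 are all 1, so H_0 = Z.
  H_1: rank ker ∂_1 − rank ∂_2 = (10 − 4) − 6 = 0, and the invariant factors of ∂_2 are all 1, so H_1 = 0.
  H_2: rank ker ∂_2 − rank ∂_3 = (10 − 6) − 4 = 0, and the invariant factors of ∂_3 are all 1, so H_2 = 0.
  H_3: rank ker ∂_3 − rank ∂_4 = (5 − 4) − 0 = 1, and there is no ∂_4, so H_3 = Z.

As a check, the Euler characteristic is 5 − 10 + 10 − 5 = 0, which agrees with 1 − 0 + 0 − 1 = 0.
(K is a triangulation of the 3-sphere S^3.)

H_0 ≅ Z,  H_1 = 0,  H_2 = 0,  H_3 ≅ Z.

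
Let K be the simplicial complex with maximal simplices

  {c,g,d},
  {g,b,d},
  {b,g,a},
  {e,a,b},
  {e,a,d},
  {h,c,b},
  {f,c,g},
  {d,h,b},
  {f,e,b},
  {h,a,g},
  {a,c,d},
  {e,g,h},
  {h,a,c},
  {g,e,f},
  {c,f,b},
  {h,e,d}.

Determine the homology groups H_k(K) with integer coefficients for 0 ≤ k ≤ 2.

H_0 ≅ Z,  H_1 ≅ Z^2,  H_2 ≅ Z.

We work with the vertex ordering a < b < c < d < e < f < g < h. The simplices of K, each written with vertices in increasing order, are:

  0-simplices (8): a, b, c, d, e, f, g, h
  1-simplices (24): ab, ac, ad, ae, ag, ah, bc, bd, be, bf, bg, bh, cd, cf, cg, ch, de, dg, dh, ef, eg, eh, fg, gh
  2-simplices (16): abe, abg, acd, ach, ade, agh, bcf, bch, bdg, bdh, bef, cdg, cfg, deh, efg, egh

so the chain groups are C_0 ≅ Z^8, C_1 ≅ Z^24, C_2 ≅ Z^16.

∂_1: C_1 → C_0 maps an edge to its endpoints' difference, ∂[p,q] = q − p.
This gives a 8×24 integer matrix of rank 7; reducing to Smith normal form yields diagonal entries (1,1,1,1,1,1,1).

The boundary map ∂_2: C_2 → C_1 sends each 2-simplex [p,q,r] to [q,r] − [p,r] + [p,q]. For instance
  ∂egh = gh − eh + eg,
  ∂bch = ch − bh + bc.
As a 24×16 matrix over Z this has rank 15, with invariant factors (1,1,1,1,1,1,1,1,1,1,1,1,1,1,1).

Now H_k = ker ∂_k / im ∂_{k+1}, so:

  H_0: rank C_0 − rank ∂_1 = 8 − 7 = 1, and the invariant factors of ∂_1 are all 1, so H_0 = Z.
  H_1: rank ker ∂_1 − rank ∂_2 = (24 − 7) − 15 = 2, and the invariant factors of ∂_2 are all 1, so H_1 = Z^2.
  H_2: rank ker ∂_2 − rank ∂_3 = (16 − 15) − 0 = 1, and there is no ∂_3, so H_2 = Z.

As a check, the Euler characteristic is 8 − 24 + 16 = 0, which agrees with 1 − 2 + 1 = 0.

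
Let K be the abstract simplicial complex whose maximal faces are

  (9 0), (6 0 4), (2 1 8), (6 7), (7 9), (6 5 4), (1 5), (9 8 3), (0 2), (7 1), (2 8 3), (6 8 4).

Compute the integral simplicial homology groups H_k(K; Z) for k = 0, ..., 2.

H_0 = Z,  H_1 = Z^5,  H_2 = 0.

K has 10 vertices, 20 edges, 6 triangles.
rank ∂_0 = 0, rank ∂_1 = 9 ⇒ b_0 = 10 − 0 − 9 = 1; all invariant factors of ∂_1 are 1 so no torsion. So H_0 = Z.
rank ∂_1 = 9, rank ∂_2 = 6 ⇒ b_1 = 20 − 9 − 6 = 5; all invariant factors of ∂_2 are 1 so no torsion. So H_1 = Z^5.
rank ∂_2 = 6, rank ∂_3 = 0 ⇒ b_2 = 6 − 6 − 0 = 0. So H_2 = 0.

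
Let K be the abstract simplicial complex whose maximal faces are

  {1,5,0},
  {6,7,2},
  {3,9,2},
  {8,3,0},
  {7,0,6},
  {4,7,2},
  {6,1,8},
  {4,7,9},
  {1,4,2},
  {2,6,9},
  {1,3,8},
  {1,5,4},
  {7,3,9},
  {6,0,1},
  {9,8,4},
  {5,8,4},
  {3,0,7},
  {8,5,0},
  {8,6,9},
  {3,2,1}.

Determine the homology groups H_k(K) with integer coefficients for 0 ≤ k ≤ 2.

H_0 ≅ Z,  H_1 ≅ Z ⊕ Z/2,  H_2 = 0.

We work with the vertex ordering 0 < 1 < 2 < 3 < 4 < 5 < 6 < 7 < 8 < 9. The simplices of K, each written with vertices in increasing order, are:

  0-simplices (10): [0], [1], [2], [3], [4], [5], [6], [7], [8], [9]
  1-simplices (30): (30 of them)
  2-simplices (20): (20 of them)

Hence C_0 ≅ Z^10, C_1 ≅ Z^30, C_2 ≅ Z^20.

∂_1: C_1 → C_0 maps an edge to its endpoints' difference, ∂[p,q] = q − p.
As a 10×30 matrix over Z this has rank 9, with invariant factors (1,1,1,1,1,1,1,1,1).

∂_2: C_2 → C_1 maps a triangle to the signed sum of its edges. For instance
  ∂[0,3,8] = [3,8] − [0,8] + [0,3],
  ∂[1,2,3] = [2,3] − [1,3] + [1,2].
The resulting 30×20 matrix has rank 20, and its Smith normal form has invariant factors (1,1,1,1,1,1,1,1,1,1,1,1,1,1,1,1,1,1,1,2).

Now H_k = ker ∂_k / im ∂_{k+1}, so:

  H_0: rank C_0 − rank ∂_1 = 10 − 9 = 1, and the invariant factors of ∂_1 are all 1, so H_0 ≅ Z.
  H_1: rank ker ∂_1 − rank ∂_2 = (30 − 9) − 20 = 1, and ∂_2 has invariant factor 2 > 1, so H_1 ≅ Z ⊕ Z/2.
  H_2: rank ker ∂_2 − rank ∂_3 = (20 − 20) − 0 = 0, and there is no ∂_3, so H_2 ≅ 0.

As a check, the Euler characteristic is 10 − 30 + 20 = 0, which agrees with 1 − 1 + 0 = 0.
(K is a triangulation of the Klein bottle.)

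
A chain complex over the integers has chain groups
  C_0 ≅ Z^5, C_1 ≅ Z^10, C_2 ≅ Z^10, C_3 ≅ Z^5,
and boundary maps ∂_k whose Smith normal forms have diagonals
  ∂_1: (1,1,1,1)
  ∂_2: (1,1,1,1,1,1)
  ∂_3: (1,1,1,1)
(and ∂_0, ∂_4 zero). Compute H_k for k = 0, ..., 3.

H_0 ≅ Z,  H_1 = 0,  H_2 = 0,  H_3 ≅ Z.

H_0: b_0 = 5 − 0 − 4 = 1; torsion from ∂_1 factors > 1: none. So H_0 ≅ Z.
H_1: b_1 = 10 − 4 − 6 = 0; torsion from ∂_2 factors > 1: none. So H_1 ≅ 0.
H_2: b_2 = 10 − 6 − 4 = 0; torsion from ∂_3 factors > 1: none. So H_2 ≅ 0.
H_3: b_3 = 5 − 4 − 0 = 1; torsion from ∂_4 factors > 1: none. So H_3 ≅ Z.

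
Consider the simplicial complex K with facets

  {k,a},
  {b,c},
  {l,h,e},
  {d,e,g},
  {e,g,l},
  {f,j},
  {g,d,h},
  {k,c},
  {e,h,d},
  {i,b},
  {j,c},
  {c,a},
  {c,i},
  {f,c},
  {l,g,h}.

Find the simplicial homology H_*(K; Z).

K has 12 vertices, 18 edges, 6 triangles.
rank ∂_0 = 0, rank ∂_1 = 10 ⇒ b_0 = 12 − 0 − 10 = 2; all invariant factors of ∂_1 are 1 so no torsion. So H_0 ≅ Z^2.
rank ∂_1 = 10, rank ∂_2 = 5 ⇒ b_1 = 18 − 10 − 5 = 3; all invariant factors of ∂_2 are 1 so no torsion. So H_1 ≅ Z^3.
rank ∂_2 = 5, rank ∂_3 = 0 ⇒ b_2 = 6 − 5 − 0 = 1. So H_2 ≅ Z.

H_0 ≅ Z^2,  H_1 ≅ Z^3,  H_2 ≅ Z.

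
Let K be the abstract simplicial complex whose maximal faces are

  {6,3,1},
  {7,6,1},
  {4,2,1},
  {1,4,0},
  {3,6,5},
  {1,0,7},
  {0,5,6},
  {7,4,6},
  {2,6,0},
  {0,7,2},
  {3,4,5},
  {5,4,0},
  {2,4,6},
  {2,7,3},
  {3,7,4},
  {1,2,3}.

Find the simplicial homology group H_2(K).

Take the total order 0 < 1 < 2 < 3 < 4 < 5 < 6 < 7 on the vertex set. Then K (dimension 2) consists of the simplices:

  0-simplices (8): [0], [1], [2], [3], [4], [5], [6], [7]
  1-simplices (24): (24 of them)
  2-simplices (16): [0,1,4], [0,1,7], [0,2,6], [0,2,7], [0,4,5], [0,5,6], [1,2,3], [1,2,4], [1,3,6], [1,6,7], [2,3,7], [2,4,6], [3,4,5], [3,4,7], [3,5,6], [4,6,7]

so the chain groups are C_0 ≅ Z^8, C_1 ≅ Z^24, C_2 ≅ Z^16.

Boundary ∂_1: C_1 → C_0 is given by ∂[p,q] = [q] − [p].
The 8×24 boundary matrix has rank 7 and Smith normal form diag(1,1,1,1,1,1,1).

Boundary ∂_2: C_2 → C_1 sends each 2-simplex [p,q,r] to [q,r] − [p,r] + [p,q]. For instance
  ∂[3,4,7] = [4,7] − [3,7] + [3,4],
  ∂[3,5,6] = [5,6] − [3,6] + [3,5].
The resulting 24×16 matrix has rank 15, and its Smith normal form has invariant factors (1,1,1,1,1,1,1,1,1,1,1,1,1,1,1).

From H_k ≅ ker(∂_k) / im(∂_{k+1}) we obtain:

  H_2: rank ker ∂_2 − rank ∂_3 = (16 − 15) − 0 = 1, and there is no ∂_3, so H_2 = Z.

H_2 = Z.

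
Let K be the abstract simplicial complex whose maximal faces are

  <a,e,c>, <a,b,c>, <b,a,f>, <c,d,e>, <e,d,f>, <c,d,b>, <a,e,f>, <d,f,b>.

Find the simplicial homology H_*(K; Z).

H_0 = Z,  H_1 = 0,  H_2 = Z.

Order the vertices as a < b < c < d < e < f. Listing each simplex with vertices in this order, K has dimension 2 with simplices:

  0-simplices (6): a, b, c, d, e, f
  1-simplices (12): ab, ac, ae, af, bc, bd, bf, cd, ce, de, df, ef
  2-simplices (8): abc, abf, ace, aef, bcd, bdf, cde, def

so the chain groups are C_0 ≅ Z^6, C_1 ≅ Z^12, C_2 ≅ Z^8.

The boundary map ∂_1: C_1 → C_0 is given by ∂[p,q] = [q] − [p].
This gives a 6×12 integer matrix of rank 5; reducing to Smith normal form yields diagonal entries (1,1,1,1,1).

Boundary ∂_2: C_2 → C_1 sends each 2-simplex [p,q,r] to [q,r] − [p,r] + [p,q]. For instance
  ∂bdf = df − bf + bd,
  ∂cde = de − ce + cd.
As a 12×8 matrix over Z this has rank 7, with invariant factors (1,1,1,1,1,1,1).

Now H_k = ker ∂_k / im ∂_{k+1}, so:

  H_0: rank C_0 − rank ∂_1 = 6 − 5 = 1, and the invariant factors of ∂_1 are all 1, so H_0 = Z.
  H_1: rank ker ∂_1 − rank ∂_2 = (12 − 5) − 7 = 0, and the invariant factors of ∂_2 are all 1, so H_1 = 0.
  H_2: rank ker ∂_2 − rank ∂_3 = (8 − 7) − 0 = 1, and there is no ∂_3, so H_2 = Z.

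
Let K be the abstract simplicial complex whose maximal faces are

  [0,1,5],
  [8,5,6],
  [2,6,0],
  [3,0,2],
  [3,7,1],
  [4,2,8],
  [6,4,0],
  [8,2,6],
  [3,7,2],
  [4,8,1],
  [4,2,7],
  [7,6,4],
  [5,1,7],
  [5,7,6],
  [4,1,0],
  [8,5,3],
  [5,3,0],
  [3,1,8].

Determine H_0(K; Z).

We work with the vertex ordering 0 < 1 < 2 < 3 < 4 < 5 < 6 < 7 < 8. The simplices of K, each written with vertices in increasing order, are:

  0-simplices (9): [0], [1], [2], [3], [4], [5], [6], [7], [8]
  1-simplices (27): (27 of them)
  2-simplices (18): [0,1,4], [0,1,5], [0,2,3], [0,2,6], [0,3,5], [0,4,6], [1,3,7], [1,3,8], [1,4,8], [1,5,7], [2,3,7], [2,4,7], [2,4,8], [2,6,8], [3,5,8], [4,6,7], [5,6,7], [5,6,8]

Hence C_0 ≅ Z^9, C_1 ≅ Z^27, C_2 ≅ Z^18.

Boundary ∂_1: C_1 → C_0 is given by ∂[p,q] = [q] − [p].
The resulting 9×27 matrix has rank 8, and its Smith normal form has invariant factors (1,1,1,1,1,1,1,1).

∂_2: C_2 → C_1 acts by ∂[p,q,r] = [q,r] − [p,r] + [p,q]. For instance
  ∂[5,6,7] = [6,7] − [5,7] + [5,6],
  ∂[1,4,8] = [4,8] − [1,8] + [1,4].
As a 27×18 matrix over Z this has rank 18, with invariant factors (1,1,1,1,1,1,1,1,1,1,1,1,1,1,1,1,1,2).

From H_k ≅ ker(∂_k) / im(∂_{k+1}) we obtain:

  H_0: rank C_0 − rank ∂_1 = 9 − 8 = 1, and the invariant factors of ∂_1 are all 1, so H_0 = Z.

(K is a triangulation of the Klein bottle.)

H_0 ≅ Z.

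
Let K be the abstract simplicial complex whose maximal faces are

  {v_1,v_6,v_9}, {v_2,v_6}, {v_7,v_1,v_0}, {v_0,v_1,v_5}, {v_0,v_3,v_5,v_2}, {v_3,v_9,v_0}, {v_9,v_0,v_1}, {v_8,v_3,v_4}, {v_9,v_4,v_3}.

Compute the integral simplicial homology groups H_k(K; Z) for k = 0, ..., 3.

Take the total order v_0 < v_1 < v_2 < v_3 < v_4 < v_5 < v_6 < v_7 < v_8 < v_9 on the vertex set. Then K (dimension 3) consists of the simplices:

  0-simplices (10): [v_0], [v_1], [v_2], [v_3], [v_4], [v_5], [v_6], [v_7], [v_8], [v_9]
  1-simplices (20): (20 of them)
  2-simplices (11): (11 of them)
  3-simplices (1): [v_0,v_2,v_3,v_5]

giving chain groups C_0 ≅ Z^10, C_1 ≅ Z^20, C_2 ≅ Z^11, C_3 ≅ Z^1.

Boundary ∂_1: C_1 → C_0 is given by ∂[p,q] = [q] − [p]. For instance
  ∂[v_0,v_9] = [v_9] − [v_0].
As a 10×20 matrix over Z this has rank 9, with invariant factors (1,1,1,1,1,1,1,1,1).

Boundary ∂_2: C_2 → C_1 sends each 2-simplex [p,q,r] to [q,r] − [p,r] + [p,q]. For instance
  ∂[v_1,v_6,v_9] = [v_6,v_9] − [v_1,v_9] + [v_1,v_6],
  ∂[v_0,v_2,v_3] = [v_2,v_3] − [v_0,v_3] + [v_0,v_2].
The resulting 20×11 matrix has rank 10, and its Smith normal form has invariant factors (1,1,1,1,1,1,1,1,1,1).

∂_3: C_3 → C_2 sends each 3-simplex σ to the alternating sum Σ_i (−1)^i (σ with its i-th vertex removed). For instance
  ∂[v_0,v_2,v_3,v_5] = [v_2,v_3,v_5] − [v_0,v_3,v_5] + [v_0,v_2,v_5] − [v_0,v_2,v_3].
As a 11×1 matrix over Z this has rank 1, with invariant factors (1).

Computing H_k = (kernel of ∂_k) / (image of ∂_{k+1}):

  H_0: rank C_0 − rank ∂_1 = 10 − 9 = 1, and the invariant factors of ∂_1 are all 1, so H_0 = Z.
  H_1: rank ker ∂_1 − rank ∂_2 = (20 − 9) − 10 = 1, and the invariant factors of ∂_2 are all 1, so H_1 = Z.
  H_2: rank ker ∂_2 − rank ∂_3 = (11 − 10) − 1 = 0, and the invariant factors of ∂_3 are all 1, so H_2 = 0.
  H_3: rank ker ∂_3 − rank ∂_4 = (1 − 1) − 0 = 0, and there is no ∂_4, so H_3 = 0.

H_0 ≅ Z,  H_1 ≅ Z,  H_2 = 0,  H_3 = 0.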